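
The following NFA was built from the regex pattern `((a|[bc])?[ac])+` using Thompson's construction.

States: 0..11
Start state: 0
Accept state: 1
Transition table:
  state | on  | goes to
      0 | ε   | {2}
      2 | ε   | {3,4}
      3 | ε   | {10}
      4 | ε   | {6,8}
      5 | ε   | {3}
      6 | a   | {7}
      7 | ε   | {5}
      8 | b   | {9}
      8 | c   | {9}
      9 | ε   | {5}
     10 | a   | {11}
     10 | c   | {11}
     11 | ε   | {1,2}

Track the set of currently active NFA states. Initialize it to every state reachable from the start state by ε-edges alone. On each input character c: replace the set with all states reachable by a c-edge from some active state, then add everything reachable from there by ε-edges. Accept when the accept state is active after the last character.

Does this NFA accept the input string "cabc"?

Answer: ACCEPT

Trace:
S₀ = ε-closure({0}) = {0,2,3,4,6,8,10}
'c' @ 1: {1,2,3,4,5,6,8,9,10,11}  [accepting]
'a' @ 2: {1,2,3,4,5,6,7,8,10,11}  [accepting]
'b' @ 3: {3,5,9,10}
'c' @ 4: {1,2,3,4,6,8,10,11}  [accepting]
end set {1,2,3,4,6,8,10,11} — state 1 in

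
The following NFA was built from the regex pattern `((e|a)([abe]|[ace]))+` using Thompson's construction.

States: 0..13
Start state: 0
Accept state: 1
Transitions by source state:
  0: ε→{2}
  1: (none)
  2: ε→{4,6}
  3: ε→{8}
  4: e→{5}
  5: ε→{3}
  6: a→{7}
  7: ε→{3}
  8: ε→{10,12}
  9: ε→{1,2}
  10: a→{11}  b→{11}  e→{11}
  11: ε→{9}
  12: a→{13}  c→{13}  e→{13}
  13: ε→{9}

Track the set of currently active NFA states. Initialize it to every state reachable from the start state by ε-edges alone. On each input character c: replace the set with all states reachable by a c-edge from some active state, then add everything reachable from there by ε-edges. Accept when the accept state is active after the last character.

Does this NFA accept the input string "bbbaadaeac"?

start: ε-closure({0}) = {0,2,4,6}
'b' @ 1: {}  — dead — no transitions
rest 'bbaadaeac' ignored (set empty)
end set {} — state 1 not in

Answer: REJECT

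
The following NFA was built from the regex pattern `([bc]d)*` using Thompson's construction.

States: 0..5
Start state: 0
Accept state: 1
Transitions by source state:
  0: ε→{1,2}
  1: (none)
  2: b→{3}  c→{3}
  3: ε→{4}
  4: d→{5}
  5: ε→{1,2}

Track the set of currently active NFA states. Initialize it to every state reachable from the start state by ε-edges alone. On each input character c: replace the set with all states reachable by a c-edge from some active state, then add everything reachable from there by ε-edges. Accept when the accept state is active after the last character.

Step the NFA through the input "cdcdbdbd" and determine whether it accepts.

Answer: ACCEPT

Trace:
S₀ = ε-closure({0}) = {0,1,2}
'c' @ 1: {3,4}
'd' @ 2: {1,2,5}  [accepting]
'c' @ 3: {3,4}
'd' @ 4: {1,2,5}  [accepting]
'b' @ 5: {3,4}
'd' @ 6: {1,2,5}  [accepting]
'b' @ 7: {3,4}
'd' @ 8: {1,2,5}  [accepting]
after full input: {1,2,5}  (accept=1 in)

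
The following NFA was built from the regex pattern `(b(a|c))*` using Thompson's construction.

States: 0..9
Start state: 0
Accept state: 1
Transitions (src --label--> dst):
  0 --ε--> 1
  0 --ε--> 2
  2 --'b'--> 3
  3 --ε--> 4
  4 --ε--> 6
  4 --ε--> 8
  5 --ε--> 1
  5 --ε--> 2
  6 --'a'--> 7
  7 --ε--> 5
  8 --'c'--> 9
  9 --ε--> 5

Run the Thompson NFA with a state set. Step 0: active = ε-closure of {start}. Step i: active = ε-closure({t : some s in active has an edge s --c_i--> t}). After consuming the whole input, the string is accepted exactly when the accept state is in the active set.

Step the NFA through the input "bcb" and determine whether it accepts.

Answer: REJECT

Trace:
start: ε-closure({0}) = {0,1,2}
'b' @ 1: {3,4,6,8}
'c' @ 2: {1,2,5,9}  [accepting]
'b' @ 3: {3,4,6,8}
end set {3,4,6,8} — state 1 not in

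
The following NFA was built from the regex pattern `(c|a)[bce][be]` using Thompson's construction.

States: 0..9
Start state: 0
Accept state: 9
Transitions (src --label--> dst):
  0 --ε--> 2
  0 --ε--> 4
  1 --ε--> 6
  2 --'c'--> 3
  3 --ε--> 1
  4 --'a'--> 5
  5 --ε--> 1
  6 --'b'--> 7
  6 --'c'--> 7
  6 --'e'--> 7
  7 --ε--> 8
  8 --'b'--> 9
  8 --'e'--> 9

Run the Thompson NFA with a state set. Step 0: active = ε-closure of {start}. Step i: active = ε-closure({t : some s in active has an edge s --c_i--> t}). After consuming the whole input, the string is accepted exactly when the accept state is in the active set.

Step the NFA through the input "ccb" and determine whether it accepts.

start: ε-closure({0}) = {0,2,4}
'c' @ 1: {1,3,6}
'c' @ 2: {7,8}
'b' @ 3: {9}  [accepting]
after full input: {9}  (accept=9 in)

Answer: ACCEPT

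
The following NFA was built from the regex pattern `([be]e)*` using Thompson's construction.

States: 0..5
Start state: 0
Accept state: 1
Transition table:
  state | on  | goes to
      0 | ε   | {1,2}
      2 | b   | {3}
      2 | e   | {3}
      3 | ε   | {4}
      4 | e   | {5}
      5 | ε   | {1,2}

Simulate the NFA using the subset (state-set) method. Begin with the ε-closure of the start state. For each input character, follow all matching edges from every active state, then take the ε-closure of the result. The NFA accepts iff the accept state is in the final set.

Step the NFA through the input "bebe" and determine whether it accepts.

Answer: ACCEPT

Trace:
start: ε-closure({0}) = {0,1,2}
'b' @ 1: {3,4}
'e' @ 2: {1,2,5}  [accepting]
'b' @ 3: {3,4}
'e' @ 4: {1,2,5}  [accepting]
after full input: {1,2,5}  (accept=1 in)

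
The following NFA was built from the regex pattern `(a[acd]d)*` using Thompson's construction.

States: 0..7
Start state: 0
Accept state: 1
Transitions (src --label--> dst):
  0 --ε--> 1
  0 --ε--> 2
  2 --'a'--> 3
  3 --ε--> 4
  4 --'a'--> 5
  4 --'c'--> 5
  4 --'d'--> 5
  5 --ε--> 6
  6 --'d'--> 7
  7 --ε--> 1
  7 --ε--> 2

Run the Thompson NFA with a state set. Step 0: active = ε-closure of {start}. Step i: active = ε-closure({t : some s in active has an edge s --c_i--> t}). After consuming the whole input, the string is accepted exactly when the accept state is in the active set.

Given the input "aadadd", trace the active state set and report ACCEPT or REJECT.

start: ε-closure({0}) = {0,1,2}
'a' @ 1: {3,4}
'a' @ 2: {5,6}
'd' @ 3: {1,2,7}  (accept∈set)
'a' @ 4: {3,4}
'd' @ 5: {5,6}
'd' @ 6: {1,2,7}  (accept∈set)
after full input: {1,2,7}  (accept=1 in)

Answer: ACCEPT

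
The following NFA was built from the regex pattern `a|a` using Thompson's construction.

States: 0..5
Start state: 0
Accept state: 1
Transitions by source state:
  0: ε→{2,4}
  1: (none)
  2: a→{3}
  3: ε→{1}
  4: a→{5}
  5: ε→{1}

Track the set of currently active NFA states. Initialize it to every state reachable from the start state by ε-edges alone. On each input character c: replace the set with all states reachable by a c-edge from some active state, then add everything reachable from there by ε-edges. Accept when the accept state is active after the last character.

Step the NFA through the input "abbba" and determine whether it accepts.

S₀ = ε-closure({0}) = {0,2,4}
'a' @ 1: {1,3,5}  [accepting]
'b' @ 2: {}  — dead — no transitions
rest 'bba' ignored (set empty)
end set {} — state 1 not in

Answer: REJECT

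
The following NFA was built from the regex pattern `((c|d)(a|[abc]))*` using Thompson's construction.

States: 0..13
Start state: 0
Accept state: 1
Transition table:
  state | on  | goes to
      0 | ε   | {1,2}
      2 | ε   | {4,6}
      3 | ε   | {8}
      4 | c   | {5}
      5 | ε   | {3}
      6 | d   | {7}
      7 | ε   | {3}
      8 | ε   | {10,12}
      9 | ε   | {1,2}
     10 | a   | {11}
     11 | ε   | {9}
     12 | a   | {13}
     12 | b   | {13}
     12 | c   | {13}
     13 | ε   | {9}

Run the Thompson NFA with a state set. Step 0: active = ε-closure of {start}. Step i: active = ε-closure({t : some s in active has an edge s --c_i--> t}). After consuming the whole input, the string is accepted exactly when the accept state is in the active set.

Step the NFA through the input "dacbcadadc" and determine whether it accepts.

Answer: ACCEPT

Steps:
S₀ = ε-closure({0}) = {0,1,2,4,6}
'd' @ 1: {3,7,8,10,12}
'a' @ 2: {1,2,4,6,9,11,13}  (accept∈set)
'c' @ 3: {3,5,8,10,12}
'b' @ 4: {1,2,4,6,9,13}  (accept∈set)
'c' @ 5: {3,5,8,10,12}
'a' @ 6: {1,2,4,6,9,11,13}  (accept∈set)
'd' @ 7: {3,7,8,10,12}
'a' @ 8: {1,2,4,6,9,11,13}  (accept∈set)
'd' @ 9: {3,7,8,10,12}
'c' @ 10: {1,2,4,6,9,13}  (accept∈set)
final: {1,2,4,6,9,13}; accept 1 in set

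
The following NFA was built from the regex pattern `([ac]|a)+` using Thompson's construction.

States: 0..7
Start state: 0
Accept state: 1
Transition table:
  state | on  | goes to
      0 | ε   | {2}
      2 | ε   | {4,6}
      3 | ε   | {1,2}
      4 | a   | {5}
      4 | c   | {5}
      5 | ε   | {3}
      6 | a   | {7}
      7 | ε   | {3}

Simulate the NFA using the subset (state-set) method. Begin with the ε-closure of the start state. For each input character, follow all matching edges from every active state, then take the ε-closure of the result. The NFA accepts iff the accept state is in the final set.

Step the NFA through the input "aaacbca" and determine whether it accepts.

Answer: REJECT

Derivation:
start: ε-closure({0}) = {0,2,4,6}
'a' @ 1: {1,2,3,4,5,6,7}  (accept∈set)
'a' @ 2: {1,2,3,4,5,6,7}  (accept∈set)
'a' @ 3: {1,2,3,4,5,6,7}  (accept∈set)
'c' @ 4: {1,2,3,4,5,6}  (accept∈set)
'b' @ 5: {}  — dead — no transitions
rest 'ca' ignored (set empty)
end set {} — state 1 not in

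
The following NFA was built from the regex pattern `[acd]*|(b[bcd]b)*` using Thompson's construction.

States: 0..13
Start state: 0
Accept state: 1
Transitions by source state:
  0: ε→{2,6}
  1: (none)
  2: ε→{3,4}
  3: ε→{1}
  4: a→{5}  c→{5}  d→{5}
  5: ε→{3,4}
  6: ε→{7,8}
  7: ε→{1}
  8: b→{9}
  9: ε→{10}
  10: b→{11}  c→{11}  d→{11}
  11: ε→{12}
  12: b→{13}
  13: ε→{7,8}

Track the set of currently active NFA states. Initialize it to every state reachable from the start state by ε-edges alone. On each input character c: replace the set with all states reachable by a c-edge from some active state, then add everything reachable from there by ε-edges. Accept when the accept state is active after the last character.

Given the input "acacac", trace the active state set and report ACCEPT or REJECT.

Answer: ACCEPT

Steps:
S₀ = ε-closure({0}) = {0,1,2,3,4,6,7,8}
'a' @ 1: {1,3,4,5}  ✓accept
'c' @ 2: {1,3,4,5}  ✓accept
'a' @ 3: {1,3,4,5}  ✓accept
'c' @ 4: {1,3,4,5}  ✓accept
'a' @ 5: {1,3,4,5}  ✓accept
'c' @ 6: {1,3,4,5}  ✓accept
final: {1,3,4,5}; accept 1 in set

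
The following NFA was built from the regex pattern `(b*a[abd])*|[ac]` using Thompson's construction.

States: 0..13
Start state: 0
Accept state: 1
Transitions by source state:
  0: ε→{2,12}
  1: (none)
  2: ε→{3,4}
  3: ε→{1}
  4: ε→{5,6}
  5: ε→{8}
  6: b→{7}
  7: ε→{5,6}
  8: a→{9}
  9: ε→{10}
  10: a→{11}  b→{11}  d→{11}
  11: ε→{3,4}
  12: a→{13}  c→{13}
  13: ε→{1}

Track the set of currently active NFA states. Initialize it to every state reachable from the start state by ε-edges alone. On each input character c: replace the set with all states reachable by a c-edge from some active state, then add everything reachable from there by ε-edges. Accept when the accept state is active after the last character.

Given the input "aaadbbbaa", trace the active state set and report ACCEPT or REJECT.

start: ε-closure({0}) = {0,1,2,3,4,5,6,8,12}
'a' @ 1: {1,9,10,13}  [accepting]
'a' @ 2: {1,3,4,5,6,8,11}  [accepting]
'a' @ 3: {9,10}
'd' @ 4: {1,3,4,5,6,8,11}  [accepting]
'b' @ 5: {5,6,7,8}
'b' @ 6: {5,6,7,8}
'b' @ 7: {5,6,7,8}
'a' @ 8: {9,10}
'a' @ 9: {1,3,4,5,6,8,11}  [accepting]
final: {1,3,4,5,6,8,11}; accept 1 in set

Answer: ACCEPT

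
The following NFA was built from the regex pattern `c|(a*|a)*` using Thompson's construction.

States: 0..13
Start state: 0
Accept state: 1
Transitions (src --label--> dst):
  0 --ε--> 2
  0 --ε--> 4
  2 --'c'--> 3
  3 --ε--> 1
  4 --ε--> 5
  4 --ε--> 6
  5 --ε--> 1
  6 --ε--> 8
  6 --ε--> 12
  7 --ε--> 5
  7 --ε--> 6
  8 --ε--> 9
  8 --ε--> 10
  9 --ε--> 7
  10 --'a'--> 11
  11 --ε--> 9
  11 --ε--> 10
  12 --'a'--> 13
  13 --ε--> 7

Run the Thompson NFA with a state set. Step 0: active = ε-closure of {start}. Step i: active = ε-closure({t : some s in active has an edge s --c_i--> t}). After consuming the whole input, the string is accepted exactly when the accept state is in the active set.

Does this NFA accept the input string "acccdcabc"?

start: ε-closure({0}) = {0,1,2,4,5,6,7,8,9,10,12}
'a' @ 1: {1,5,6,7,8,9,10,11,12,13}  (accept∈set)
'c' @ 2: {}  — dead — no transitions
rest 'ccdcabc' ignored (set empty)
end set {} — state 1 not in

Answer: REJECT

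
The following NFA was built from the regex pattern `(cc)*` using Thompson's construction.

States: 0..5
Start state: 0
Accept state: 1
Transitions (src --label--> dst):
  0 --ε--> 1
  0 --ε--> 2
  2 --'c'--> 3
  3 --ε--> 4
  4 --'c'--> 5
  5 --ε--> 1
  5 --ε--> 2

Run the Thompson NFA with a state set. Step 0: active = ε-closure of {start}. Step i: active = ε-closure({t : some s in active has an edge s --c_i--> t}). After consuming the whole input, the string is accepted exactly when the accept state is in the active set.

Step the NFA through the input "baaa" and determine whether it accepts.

Answer: REJECT

Steps:
S₀ = ε-closure({0}) = {0,1,2}
'b' @ 1: {}  — dead — no transitions
rest 'aaa' ignored (set empty)
after full input: {}  (accept=1 not in)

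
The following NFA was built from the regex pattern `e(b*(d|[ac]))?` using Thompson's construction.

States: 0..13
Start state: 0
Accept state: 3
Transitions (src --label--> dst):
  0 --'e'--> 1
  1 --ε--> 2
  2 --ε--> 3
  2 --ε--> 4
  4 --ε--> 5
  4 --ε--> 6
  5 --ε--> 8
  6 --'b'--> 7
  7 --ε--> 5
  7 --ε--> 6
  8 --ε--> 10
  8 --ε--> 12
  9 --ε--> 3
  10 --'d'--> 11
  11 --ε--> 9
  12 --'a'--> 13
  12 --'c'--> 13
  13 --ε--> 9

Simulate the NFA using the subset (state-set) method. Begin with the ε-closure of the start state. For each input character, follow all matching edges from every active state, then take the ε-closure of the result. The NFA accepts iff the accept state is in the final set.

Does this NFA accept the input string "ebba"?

start: ε-closure({0}) = {0}
'e' @ 1: {1,2,3,4,5,6,8,10,12}  (accept∈set)
'b' @ 2: {5,6,7,8,10,12}
'b' @ 3: {5,6,7,8,10,12}
'a' @ 4: {3,9,13}  (accept∈set)
end set {3,9,13} — state 3 in

Answer: ACCEPT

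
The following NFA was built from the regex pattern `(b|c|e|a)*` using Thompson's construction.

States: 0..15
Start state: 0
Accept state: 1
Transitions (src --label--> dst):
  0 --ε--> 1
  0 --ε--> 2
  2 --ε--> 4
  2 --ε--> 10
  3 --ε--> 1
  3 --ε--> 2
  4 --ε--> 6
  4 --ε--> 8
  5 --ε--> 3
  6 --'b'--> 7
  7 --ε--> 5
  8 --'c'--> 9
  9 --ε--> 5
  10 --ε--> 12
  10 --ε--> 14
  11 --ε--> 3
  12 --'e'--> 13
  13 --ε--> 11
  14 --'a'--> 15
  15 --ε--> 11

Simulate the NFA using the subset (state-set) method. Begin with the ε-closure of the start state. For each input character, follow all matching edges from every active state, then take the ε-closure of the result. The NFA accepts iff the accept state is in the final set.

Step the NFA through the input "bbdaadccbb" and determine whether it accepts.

S₀ = ε-closure({0}) = {0,1,2,4,6,8,10,12,14}
'b' @ 1: {1,2,3,4,5,6,7,8,10,12,14}  (accept∈set)
'b' @ 2: {1,2,3,4,5,6,7,8,10,12,14}  (accept∈set)
'd' @ 3: {}  — no active states
rest 'aadccbb' ignored (set empty)
after full input: {}  (accept=1 not in)

Answer: REJECT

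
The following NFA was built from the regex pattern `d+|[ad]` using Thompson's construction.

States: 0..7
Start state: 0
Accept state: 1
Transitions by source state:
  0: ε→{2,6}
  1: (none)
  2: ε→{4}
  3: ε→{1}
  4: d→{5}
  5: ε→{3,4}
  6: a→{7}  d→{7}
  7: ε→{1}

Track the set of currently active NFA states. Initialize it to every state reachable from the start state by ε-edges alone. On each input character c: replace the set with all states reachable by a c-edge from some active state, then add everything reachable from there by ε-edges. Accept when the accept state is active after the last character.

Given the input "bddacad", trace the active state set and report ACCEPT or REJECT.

Answer: REJECT

Trace:
S₀ = ε-closure({0}) = {0,2,4,6}
'b' @ 1: {}  — dead — no transitions
rest 'ddacad' ignored (set empty)
final: {}; accept 1 not in set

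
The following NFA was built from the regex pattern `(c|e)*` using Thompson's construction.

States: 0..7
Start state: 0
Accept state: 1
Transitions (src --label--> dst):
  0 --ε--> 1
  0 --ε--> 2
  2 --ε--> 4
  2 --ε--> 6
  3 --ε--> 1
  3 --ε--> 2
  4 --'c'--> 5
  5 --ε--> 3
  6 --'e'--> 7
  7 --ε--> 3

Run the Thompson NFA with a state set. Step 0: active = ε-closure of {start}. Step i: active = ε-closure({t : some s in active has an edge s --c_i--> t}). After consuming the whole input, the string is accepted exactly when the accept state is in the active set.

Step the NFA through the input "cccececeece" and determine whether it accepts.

Answer: ACCEPT

Steps:
start: ε-closure({0}) = {0,1,2,4,6}
'c' @ 1: {1,2,3,4,5,6}  (accept∈set)
'c' @ 2: {1,2,3,4,5,6}  (accept∈set)
'c' @ 3: {1,2,3,4,5,6}  (accept∈set)
'e' @ 4: {1,2,3,4,6,7}  (accept∈set)
'c' @ 5: {1,2,3,4,5,6}  (accept∈set)
'e' @ 6: {1,2,3,4,6,7}  (accept∈set)
'c' @ 7: {1,2,3,4,5,6}  (accept∈set)
'e' @ 8: {1,2,3,4,6,7}  (accept∈set)
'e' @ 9: {1,2,3,4,6,7}  (accept∈set)
'c' @ 10: {1,2,3,4,5,6}  (accept∈set)
'e' @ 11: {1,2,3,4,6,7}  (accept∈set)
after full input: {1,2,3,4,6,7}  (accept=1 in)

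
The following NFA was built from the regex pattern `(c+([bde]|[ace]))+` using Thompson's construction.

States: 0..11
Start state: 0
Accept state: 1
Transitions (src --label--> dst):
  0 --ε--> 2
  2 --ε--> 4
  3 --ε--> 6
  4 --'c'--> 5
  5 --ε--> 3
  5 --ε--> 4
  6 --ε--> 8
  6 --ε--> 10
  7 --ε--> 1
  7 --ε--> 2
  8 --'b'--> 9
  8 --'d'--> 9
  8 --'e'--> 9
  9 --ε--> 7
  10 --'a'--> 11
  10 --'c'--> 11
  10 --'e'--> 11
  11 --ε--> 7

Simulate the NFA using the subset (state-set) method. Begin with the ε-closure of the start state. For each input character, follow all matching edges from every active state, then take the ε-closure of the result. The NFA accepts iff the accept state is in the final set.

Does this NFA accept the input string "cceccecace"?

Answer: ACCEPT

Derivation:
S₀ = ε-closure({0}) = {0,2,4}
'c' @ 1: {3,4,5,6,8,10}
'c' @ 2: {1,2,3,4,5,6,7,8,10,11}  ✓accept
'e' @ 3: {1,2,4,7,9,11}  ✓accept
'c' @ 4: {3,4,5,6,8,10}
'c' @ 5: {1,2,3,4,5,6,7,8,10,11}  ✓accept
'e' @ 6: {1,2,4,7,9,11}  ✓accept
'c' @ 7: {3,4,5,6,8,10}
'a' @ 8: {1,2,4,7,11}  ✓accept
'c' @ 9: {3,4,5,6,8,10}
'e' @ 10: {1,2,4,7,9,11}  ✓accept
after full input: {1,2,4,7,9,11}  (accept=1 in)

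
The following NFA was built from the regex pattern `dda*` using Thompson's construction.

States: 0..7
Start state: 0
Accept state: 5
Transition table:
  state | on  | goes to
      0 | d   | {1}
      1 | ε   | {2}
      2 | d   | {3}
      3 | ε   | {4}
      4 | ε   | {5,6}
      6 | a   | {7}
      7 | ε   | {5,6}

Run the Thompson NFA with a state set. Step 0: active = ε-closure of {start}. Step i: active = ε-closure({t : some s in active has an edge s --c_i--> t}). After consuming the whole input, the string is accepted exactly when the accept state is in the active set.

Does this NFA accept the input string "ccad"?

start: ε-closure({0}) = {0}
'c' @ 1: {}  — state set empty
rest 'cad' ignored (set empty)
final: {}; accept 5 not in set

Answer: REJECT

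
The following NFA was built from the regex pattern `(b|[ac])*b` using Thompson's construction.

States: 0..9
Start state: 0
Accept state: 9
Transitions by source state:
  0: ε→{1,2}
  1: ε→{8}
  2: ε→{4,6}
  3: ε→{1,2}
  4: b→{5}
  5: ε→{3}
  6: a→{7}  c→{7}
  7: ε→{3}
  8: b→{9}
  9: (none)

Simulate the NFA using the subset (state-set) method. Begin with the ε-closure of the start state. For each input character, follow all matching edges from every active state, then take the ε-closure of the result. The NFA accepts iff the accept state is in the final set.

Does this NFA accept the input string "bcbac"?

Answer: REJECT

Derivation:
start: ε-closure({0}) = {0,1,2,4,6,8}
'b' @ 1: {1,2,3,4,5,6,8,9}  ✓accept
'c' @ 2: {1,2,3,4,6,7,8}
'b' @ 3: {1,2,3,4,5,6,8,9}  ✓accept
'a' @ 4: {1,2,3,4,6,7,8}
'c' @ 5: {1,2,3,4,6,7,8}
final: {1,2,3,4,6,7,8}; accept 9 not in set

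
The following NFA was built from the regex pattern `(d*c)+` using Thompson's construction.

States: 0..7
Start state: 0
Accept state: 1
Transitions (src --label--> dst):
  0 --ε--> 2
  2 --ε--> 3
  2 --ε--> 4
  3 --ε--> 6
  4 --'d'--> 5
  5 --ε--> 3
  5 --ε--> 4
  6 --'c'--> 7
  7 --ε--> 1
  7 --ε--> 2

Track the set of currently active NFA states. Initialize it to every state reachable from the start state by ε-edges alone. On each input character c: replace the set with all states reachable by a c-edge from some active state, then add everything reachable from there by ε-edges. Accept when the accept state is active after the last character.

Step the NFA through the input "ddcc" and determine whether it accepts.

Answer: ACCEPT

Derivation:
initial (ε-close {0}): {0,2,3,4,6}
'd' @ 1: {3,4,5,6}
'd' @ 2: {3,4,5,6}
'c' @ 3: {1,2,3,4,6,7}  ✓accept
'c' @ 4: {1,2,3,4,6,7}  ✓accept
end set {1,2,3,4,6,7} — state 1 in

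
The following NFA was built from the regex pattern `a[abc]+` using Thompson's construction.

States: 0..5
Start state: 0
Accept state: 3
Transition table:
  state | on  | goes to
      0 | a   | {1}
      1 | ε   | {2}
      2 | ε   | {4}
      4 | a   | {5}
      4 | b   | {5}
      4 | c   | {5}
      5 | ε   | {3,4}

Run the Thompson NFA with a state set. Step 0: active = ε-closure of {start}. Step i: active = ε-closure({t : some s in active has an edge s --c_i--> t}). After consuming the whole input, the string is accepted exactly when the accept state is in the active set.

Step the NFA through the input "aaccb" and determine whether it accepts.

start: ε-closure({0}) = {0}
'a' @ 1: {1,2,4}
'a' @ 2: {3,4,5}  [accepting]
'c' @ 3: {3,4,5}  [accepting]
'c' @ 4: {3,4,5}  [accepting]
'b' @ 5: {3,4,5}  [accepting]
final: {3,4,5}; accept 3 in set

Answer: ACCEPT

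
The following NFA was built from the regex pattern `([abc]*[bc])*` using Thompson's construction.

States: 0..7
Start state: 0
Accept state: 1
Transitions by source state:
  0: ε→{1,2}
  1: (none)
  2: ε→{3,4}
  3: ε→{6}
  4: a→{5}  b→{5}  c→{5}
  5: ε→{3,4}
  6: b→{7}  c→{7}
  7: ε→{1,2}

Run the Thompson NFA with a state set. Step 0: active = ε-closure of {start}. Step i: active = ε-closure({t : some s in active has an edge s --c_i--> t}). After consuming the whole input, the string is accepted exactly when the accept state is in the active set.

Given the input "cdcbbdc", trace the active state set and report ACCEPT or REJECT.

initial (ε-close {0}): {0,1,2,3,4,6}
'c' @ 1: {1,2,3,4,5,6,7}  ✓accept
'd' @ 2: {}  — dead — no transitions
rest 'cbbdc' ignored (set empty)
end set {} — state 1 not in

Answer: REJECT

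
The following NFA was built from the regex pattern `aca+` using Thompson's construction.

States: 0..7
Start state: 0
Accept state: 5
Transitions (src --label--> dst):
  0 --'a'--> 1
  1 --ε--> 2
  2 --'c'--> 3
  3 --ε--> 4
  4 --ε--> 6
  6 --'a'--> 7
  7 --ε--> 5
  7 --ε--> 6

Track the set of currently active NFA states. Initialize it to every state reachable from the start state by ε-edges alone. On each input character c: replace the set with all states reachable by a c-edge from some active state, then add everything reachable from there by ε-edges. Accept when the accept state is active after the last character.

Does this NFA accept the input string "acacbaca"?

initial (ε-close {0}): {0}
'a' @ 1: {1,2}
'c' @ 2: {3,4,6}
'a' @ 3: {5,6,7}  ✓accept
'c' @ 4: {}  — state set empty
rest 'baca' ignored (set empty)
after full input: {}  (accept=5 not in)

Answer: REJECT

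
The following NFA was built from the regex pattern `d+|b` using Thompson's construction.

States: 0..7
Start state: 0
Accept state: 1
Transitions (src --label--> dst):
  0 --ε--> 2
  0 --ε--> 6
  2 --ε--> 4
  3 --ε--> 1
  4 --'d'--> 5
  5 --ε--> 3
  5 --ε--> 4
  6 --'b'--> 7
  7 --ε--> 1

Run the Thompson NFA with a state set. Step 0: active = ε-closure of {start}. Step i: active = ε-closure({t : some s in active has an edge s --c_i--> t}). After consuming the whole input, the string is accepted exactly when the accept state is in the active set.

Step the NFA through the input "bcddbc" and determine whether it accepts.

S₀ = ε-closure({0}) = {0,2,4,6}
'b' @ 1: {1,7}  (accept∈set)
'c' @ 2: {}  — no active states
rest 'ddbc' ignored (set empty)
after full input: {}  (accept=1 not in)

Answer: REJECT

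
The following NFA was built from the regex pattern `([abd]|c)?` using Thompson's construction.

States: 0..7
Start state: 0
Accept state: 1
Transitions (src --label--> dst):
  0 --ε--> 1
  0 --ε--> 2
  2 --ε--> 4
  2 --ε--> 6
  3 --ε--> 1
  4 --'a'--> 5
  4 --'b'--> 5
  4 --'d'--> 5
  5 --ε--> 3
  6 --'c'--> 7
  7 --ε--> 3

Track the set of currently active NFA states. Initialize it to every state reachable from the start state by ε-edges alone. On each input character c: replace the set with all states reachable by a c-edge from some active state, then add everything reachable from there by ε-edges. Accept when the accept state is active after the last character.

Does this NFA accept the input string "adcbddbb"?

Answer: REJECT

Trace:
S₀ = ε-closure({0}) = {0,1,2,4,6}
'a' @ 1: {1,3,5}  [accepting]
'd' @ 2: {}  — dead — no transitions
rest 'cbddbb' ignored (set empty)
after full input: {}  (accept=1 not in)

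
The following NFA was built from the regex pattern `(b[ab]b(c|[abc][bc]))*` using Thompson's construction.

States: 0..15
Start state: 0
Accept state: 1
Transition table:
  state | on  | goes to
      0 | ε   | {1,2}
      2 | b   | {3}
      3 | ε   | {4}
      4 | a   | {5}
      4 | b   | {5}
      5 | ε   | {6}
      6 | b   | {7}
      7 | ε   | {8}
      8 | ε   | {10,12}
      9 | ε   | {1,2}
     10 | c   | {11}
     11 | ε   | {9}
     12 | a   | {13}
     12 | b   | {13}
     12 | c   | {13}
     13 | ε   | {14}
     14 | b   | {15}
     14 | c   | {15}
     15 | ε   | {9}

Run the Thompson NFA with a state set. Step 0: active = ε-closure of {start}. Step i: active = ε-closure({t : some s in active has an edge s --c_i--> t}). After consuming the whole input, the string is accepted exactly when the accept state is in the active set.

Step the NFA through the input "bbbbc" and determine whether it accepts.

initial (ε-close {0}): {0,1,2}
'b' @ 1: {3,4}
'b' @ 2: {5,6}
'b' @ 3: {7,8,10,12}
'b' @ 4: {13,14}
'c' @ 5: {1,2,9,15}  (accept∈set)
end set {1,2,9,15} — state 1 in

Answer: ACCEPT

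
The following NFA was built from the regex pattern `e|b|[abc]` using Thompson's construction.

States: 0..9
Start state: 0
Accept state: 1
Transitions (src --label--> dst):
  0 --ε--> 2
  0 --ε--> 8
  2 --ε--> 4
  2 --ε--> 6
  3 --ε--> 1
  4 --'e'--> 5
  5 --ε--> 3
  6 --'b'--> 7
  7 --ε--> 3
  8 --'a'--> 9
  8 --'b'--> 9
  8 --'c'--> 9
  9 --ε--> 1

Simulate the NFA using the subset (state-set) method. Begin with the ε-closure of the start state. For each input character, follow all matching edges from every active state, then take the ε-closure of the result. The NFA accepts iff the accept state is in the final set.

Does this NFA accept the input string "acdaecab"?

S₀ = ε-closure({0}) = {0,2,4,6,8}
'a' @ 1: {1,9}  (accept∈set)
'c' @ 2: {}  — dead — no transitions
rest 'daecab' ignored (set empty)
end set {} — state 1 not in

Answer: REJECT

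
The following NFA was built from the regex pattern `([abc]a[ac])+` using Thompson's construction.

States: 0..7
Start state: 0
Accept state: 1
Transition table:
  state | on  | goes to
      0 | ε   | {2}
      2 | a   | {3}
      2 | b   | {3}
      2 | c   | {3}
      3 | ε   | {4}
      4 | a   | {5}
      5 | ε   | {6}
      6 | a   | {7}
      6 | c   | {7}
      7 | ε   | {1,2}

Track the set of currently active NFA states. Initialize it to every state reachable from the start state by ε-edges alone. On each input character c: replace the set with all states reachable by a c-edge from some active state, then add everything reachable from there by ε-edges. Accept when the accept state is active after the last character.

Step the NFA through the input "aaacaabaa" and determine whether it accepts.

Answer: ACCEPT

Steps:
start: ε-closure({0}) = {0,2}
'a' @ 1: {3,4}
'a' @ 2: {5,6}
'a' @ 3: {1,2,7}  ✓accept
'c' @ 4: {3,4}
'a' @ 5: {5,6}
'a' @ 6: {1,2,7}  ✓accept
'b' @ 7: {3,4}
'a' @ 8: {5,6}
'a' @ 9: {1,2,7}  ✓accept
after full input: {1,2,7}  (accept=1 in)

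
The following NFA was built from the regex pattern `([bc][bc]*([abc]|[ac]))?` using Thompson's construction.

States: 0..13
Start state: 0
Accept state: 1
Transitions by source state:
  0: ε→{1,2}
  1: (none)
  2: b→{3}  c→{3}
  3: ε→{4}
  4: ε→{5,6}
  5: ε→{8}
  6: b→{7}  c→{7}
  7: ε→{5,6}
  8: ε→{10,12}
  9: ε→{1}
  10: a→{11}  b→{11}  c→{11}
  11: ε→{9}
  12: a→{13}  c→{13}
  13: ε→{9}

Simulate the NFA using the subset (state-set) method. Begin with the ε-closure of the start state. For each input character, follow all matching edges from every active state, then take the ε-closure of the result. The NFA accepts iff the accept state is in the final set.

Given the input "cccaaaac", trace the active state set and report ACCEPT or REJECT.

S₀ = ε-closure({0}) = {0,1,2}
'c' @ 1: {3,4,5,6,8,10,12}
'c' @ 2: {1,5,6,7,8,9,10,11,12,13}  ✓accept
'c' @ 3: {1,5,6,7,8,9,10,11,12,13}  ✓accept
'a' @ 4: {1,9,11,13}  ✓accept
'a' @ 5: {}  — no active states
rest 'aac' ignored (set empty)
final: {}; accept 1 not in set

Answer: REJECT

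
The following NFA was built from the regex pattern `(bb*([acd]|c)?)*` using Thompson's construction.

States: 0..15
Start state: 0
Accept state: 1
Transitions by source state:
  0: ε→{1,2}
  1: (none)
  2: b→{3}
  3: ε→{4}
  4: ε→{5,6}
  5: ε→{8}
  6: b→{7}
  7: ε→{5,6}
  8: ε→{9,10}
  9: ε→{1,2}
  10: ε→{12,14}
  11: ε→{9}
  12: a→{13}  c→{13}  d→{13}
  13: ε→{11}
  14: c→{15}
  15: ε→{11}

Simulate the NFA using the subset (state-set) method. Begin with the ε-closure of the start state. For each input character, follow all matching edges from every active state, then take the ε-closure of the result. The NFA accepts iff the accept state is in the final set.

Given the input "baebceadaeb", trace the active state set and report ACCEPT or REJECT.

start: ε-closure({0}) = {0,1,2}
'b' @ 1: {1,2,3,4,5,6,8,9,10,12,14}  ✓accept
'a' @ 2: {1,2,9,11,13}  ✓accept
'e' @ 3: {}  — state set empty
rest 'bceadaeb' ignored (set empty)
after full input: {}  (accept=1 not in)

Answer: REJECT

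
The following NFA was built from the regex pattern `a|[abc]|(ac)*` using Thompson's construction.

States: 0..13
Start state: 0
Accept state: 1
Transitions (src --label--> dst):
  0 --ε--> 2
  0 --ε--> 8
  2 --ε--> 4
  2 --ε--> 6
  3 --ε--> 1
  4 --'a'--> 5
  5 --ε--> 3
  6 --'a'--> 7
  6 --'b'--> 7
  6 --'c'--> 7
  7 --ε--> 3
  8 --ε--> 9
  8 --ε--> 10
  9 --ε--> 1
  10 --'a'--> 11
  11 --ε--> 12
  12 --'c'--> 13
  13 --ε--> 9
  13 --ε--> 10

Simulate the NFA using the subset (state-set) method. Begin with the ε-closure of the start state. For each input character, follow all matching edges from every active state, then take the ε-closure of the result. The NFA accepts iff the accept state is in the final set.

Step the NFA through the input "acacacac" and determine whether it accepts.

initial (ε-close {0}): {0,1,2,4,6,8,9,10}
'a' @ 1: {1,3,5,7,11,12}  [accepting]
'c' @ 2: {1,9,10,13}  [accepting]
'a' @ 3: {11,12}
'c' @ 4: {1,9,10,13}  [accepting]
'a' @ 5: {11,12}
'c' @ 6: {1,9,10,13}  [accepting]
'a' @ 7: {11,12}
'c' @ 8: {1,9,10,13}  [accepting]
final: {1,9,10,13}; accept 1 in set

Answer: ACCEPT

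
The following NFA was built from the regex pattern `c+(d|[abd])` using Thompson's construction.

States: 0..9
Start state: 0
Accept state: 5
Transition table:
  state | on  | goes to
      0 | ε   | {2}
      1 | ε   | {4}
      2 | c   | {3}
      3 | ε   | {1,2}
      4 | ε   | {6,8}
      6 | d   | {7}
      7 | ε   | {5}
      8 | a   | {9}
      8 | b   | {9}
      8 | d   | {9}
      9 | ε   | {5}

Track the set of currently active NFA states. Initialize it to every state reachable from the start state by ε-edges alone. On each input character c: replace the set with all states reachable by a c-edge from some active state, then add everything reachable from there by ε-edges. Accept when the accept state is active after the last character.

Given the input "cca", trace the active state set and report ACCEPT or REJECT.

S₀ = ε-closure({0}) = {0,2}
'c' @ 1: {1,2,3,4,6,8}
'c' @ 2: {1,2,3,4,6,8}
'a' @ 3: {5,9}  [accepting]
final: {5,9}; accept 5 in set

Answer: ACCEPT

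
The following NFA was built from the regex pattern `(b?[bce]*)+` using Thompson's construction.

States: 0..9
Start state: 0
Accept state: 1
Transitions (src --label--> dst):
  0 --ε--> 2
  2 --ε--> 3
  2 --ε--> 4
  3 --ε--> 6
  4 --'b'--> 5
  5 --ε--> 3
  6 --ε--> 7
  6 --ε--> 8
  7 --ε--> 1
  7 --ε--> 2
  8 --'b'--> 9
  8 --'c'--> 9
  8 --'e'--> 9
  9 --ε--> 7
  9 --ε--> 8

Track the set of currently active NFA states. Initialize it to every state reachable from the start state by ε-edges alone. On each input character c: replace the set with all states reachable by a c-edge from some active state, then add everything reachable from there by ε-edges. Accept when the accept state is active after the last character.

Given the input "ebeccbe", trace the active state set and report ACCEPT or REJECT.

S₀ = ε-closure({0}) = {0,1,2,3,4,6,7,8}
'e' @ 1: {1,2,3,4,6,7,8,9}  ✓accept
'b' @ 2: {1,2,3,4,5,6,7,8,9}  ✓accept
'e' @ 3: {1,2,3,4,6,7,8,9}  ✓accept
'c' @ 4: {1,2,3,4,6,7,8,9}  ✓accept
'c' @ 5: {1,2,3,4,6,7,8,9}  ✓accept
'b' @ 6: {1,2,3,4,5,6,7,8,9}  ✓accept
'e' @ 7: {1,2,3,4,6,7,8,9}  ✓accept
after full input: {1,2,3,4,6,7,8,9}  (accept=1 in)

Answer: ACCEPT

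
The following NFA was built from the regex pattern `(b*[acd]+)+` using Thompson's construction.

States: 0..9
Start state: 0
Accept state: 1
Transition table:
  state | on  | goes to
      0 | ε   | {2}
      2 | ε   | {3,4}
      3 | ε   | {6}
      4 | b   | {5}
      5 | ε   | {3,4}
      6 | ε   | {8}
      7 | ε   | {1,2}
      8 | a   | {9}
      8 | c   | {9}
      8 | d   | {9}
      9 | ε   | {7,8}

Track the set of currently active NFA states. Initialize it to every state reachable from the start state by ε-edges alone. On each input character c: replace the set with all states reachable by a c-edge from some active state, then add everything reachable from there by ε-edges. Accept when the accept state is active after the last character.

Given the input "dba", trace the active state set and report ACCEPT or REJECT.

Answer: ACCEPT

Steps:
start: ε-closure({0}) = {0,2,3,4,6,8}
'd' @ 1: {1,2,3,4,6,7,8,9}  ✓accept
'b' @ 2: {3,4,5,6,8}
'a' @ 3: {1,2,3,4,6,7,8,9}  ✓accept
end set {1,2,3,4,6,7,8,9} — state 1 in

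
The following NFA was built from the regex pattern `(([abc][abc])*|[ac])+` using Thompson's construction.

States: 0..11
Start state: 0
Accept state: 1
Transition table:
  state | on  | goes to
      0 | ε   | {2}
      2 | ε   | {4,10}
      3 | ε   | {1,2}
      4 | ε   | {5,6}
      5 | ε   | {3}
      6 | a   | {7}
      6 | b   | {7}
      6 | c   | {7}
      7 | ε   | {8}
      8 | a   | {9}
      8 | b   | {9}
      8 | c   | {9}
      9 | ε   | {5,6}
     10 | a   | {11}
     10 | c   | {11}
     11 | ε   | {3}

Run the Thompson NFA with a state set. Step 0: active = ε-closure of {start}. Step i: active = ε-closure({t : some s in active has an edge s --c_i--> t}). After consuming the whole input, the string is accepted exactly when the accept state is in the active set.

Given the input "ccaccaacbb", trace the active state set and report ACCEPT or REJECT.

Answer: ACCEPT

Derivation:
S₀ = ε-closure({0}) = {0,1,2,3,4,5,6,10}
'c' @ 1: {1,2,3,4,5,6,7,8,10,11}  (accept∈set)
'c' @ 2: {1,2,3,4,5,6,7,8,9,10,11}  (accept∈set)
'a' @ 3: {1,2,3,4,5,6,7,8,9,10,11}  (accept∈set)
'c' @ 4: {1,2,3,4,5,6,7,8,9,10,11}  (accept∈set)
'c' @ 5: {1,2,3,4,5,6,7,8,9,10,11}  (accept∈set)
'a' @ 6: {1,2,3,4,5,6,7,8,9,10,11}  (accept∈set)
'a' @ 7: {1,2,3,4,5,6,7,8,9,10,11}  (accept∈set)
'c' @ 8: {1,2,3,4,5,6,7,8,9,10,11}  (accept∈set)
'b' @ 9: {1,2,3,4,5,6,7,8,9,10}  (accept∈set)
'b' @ 10: {1,2,3,4,5,6,7,8,9,10}  (accept∈set)
after full input: {1,2,3,4,5,6,7,8,9,10}  (accept=1 in)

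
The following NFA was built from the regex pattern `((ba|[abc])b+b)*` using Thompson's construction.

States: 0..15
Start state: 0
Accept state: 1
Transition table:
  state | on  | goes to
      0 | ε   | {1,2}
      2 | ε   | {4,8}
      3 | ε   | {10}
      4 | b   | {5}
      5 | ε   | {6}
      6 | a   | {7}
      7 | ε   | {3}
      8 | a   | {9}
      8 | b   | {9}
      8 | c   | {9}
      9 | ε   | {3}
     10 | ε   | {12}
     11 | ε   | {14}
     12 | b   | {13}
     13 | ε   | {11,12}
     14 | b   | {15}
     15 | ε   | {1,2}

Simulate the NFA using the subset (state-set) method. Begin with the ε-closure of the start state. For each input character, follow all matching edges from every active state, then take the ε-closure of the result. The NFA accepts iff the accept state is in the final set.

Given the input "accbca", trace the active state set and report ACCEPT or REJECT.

Answer: REJECT

Derivation:
S₀ = ε-closure({0}) = {0,1,2,4,8}
'a' @ 1: {3,9,10,12}
'c' @ 2: {}  — no active states
rest 'cbca' ignored (set empty)
after full input: {}  (accept=1 not in)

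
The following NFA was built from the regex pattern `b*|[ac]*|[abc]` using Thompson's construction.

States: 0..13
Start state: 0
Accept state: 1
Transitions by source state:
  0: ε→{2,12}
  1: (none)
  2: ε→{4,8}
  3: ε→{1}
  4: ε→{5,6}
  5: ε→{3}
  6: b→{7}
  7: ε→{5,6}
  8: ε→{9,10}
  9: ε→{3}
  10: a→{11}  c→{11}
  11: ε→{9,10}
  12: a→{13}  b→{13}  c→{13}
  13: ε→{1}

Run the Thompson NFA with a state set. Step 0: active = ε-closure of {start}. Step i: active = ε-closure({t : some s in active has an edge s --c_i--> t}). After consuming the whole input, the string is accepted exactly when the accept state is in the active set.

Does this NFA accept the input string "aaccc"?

S₀ = ε-closure({0}) = {0,1,2,3,4,5,6,8,9,10,12}
'a' @ 1: {1,3,9,10,11,13}  [accepting]
'a' @ 2: {1,3,9,10,11}  [accepting]
'c' @ 3: {1,3,9,10,11}  [accepting]
'c' @ 4: {1,3,9,10,11}  [accepting]
'c' @ 5: {1,3,9,10,11}  [accepting]
final: {1,3,9,10,11}; accept 1 in set

Answer: ACCEPT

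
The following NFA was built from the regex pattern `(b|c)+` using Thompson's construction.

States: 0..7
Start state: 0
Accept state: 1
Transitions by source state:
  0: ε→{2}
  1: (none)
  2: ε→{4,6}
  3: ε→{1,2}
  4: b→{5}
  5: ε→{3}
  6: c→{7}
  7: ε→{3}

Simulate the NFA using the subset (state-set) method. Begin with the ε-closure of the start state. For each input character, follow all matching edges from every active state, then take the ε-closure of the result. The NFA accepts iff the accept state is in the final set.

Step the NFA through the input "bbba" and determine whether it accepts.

Answer: REJECT

Trace:
start: ε-closure({0}) = {0,2,4,6}
'b' @ 1: {1,2,3,4,5,6}  (accept∈set)
'b' @ 2: {1,2,3,4,5,6}  (accept∈set)
'b' @ 3: {1,2,3,4,5,6}  (accept∈set)
'a' @ 4: {}  — no active states
after full input: {}  (accept=1 not in)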